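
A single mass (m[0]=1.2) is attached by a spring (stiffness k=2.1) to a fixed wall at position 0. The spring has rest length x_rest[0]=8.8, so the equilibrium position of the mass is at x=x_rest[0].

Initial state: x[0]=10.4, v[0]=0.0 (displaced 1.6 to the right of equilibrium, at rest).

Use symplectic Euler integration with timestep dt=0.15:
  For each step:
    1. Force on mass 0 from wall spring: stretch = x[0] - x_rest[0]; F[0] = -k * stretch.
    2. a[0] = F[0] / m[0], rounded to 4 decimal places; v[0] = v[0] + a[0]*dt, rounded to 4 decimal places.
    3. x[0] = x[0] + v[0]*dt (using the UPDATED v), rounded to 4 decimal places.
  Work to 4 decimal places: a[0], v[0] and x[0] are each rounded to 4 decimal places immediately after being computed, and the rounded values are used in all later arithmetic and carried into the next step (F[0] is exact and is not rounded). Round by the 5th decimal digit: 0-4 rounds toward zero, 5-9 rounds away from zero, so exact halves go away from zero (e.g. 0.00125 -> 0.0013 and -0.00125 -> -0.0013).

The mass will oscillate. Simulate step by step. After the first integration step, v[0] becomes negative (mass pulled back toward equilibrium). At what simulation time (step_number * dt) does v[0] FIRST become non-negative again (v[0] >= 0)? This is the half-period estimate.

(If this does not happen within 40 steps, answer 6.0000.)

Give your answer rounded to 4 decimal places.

Step 0: x=[10.4000] v=[0.0000]
Step 1: x=[10.3370] v=[-0.4200]
Step 2: x=[10.2135] v=[-0.8235]
Step 3: x=[10.0343] v=[-1.1945]
Step 4: x=[9.8065] v=[-1.5185]
Step 5: x=[9.5391] v=[-1.7827]
Step 6: x=[9.2426] v=[-1.9767]
Step 7: x=[8.9287] v=[-2.0929]
Step 8: x=[8.6097] v=[-2.1267]
Step 9: x=[8.2982] v=[-2.0768]
Step 10: x=[8.0064] v=[-1.9451]
Step 11: x=[7.7459] v=[-1.7368]
Step 12: x=[7.5269] v=[-1.4601]
Step 13: x=[7.3580] v=[-1.1259]
Step 14: x=[7.2459] v=[-0.7474]
Step 15: x=[7.1950] v=[-0.3394]
Step 16: x=[7.2073] v=[0.0819]
First v>=0 after going negative at step 16, time=2.4000

Answer: 2.4000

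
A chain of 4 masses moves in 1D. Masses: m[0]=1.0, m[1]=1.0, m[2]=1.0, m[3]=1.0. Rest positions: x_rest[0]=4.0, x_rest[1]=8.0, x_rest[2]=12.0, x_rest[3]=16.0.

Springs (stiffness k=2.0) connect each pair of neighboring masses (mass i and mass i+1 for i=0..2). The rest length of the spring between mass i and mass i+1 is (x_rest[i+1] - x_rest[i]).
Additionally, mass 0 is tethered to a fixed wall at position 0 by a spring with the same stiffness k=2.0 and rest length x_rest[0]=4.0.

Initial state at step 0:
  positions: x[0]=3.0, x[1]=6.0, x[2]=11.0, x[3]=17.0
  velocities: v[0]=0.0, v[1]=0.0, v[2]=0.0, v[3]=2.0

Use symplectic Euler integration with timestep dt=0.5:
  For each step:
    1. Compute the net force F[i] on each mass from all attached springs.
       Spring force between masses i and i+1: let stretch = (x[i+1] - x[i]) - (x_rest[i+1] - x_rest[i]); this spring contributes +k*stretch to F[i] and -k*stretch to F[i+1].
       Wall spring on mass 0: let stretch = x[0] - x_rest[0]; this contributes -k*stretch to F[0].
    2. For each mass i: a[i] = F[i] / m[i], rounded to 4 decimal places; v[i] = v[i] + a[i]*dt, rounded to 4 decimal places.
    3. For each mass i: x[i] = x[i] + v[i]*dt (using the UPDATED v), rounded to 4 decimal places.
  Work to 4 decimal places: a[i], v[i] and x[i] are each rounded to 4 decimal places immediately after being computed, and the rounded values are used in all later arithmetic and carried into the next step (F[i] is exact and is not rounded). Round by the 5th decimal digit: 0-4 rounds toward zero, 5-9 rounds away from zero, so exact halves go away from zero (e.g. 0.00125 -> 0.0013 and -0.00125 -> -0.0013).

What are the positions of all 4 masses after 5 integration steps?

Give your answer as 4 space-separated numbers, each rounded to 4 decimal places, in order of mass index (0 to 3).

Answer: 6.0938 10.1563 12.8125 16.6875

Derivation:
Step 0: x=[3.0000 6.0000 11.0000 17.0000] v=[0.0000 0.0000 0.0000 2.0000]
Step 1: x=[3.0000 7.0000 11.5000 17.0000] v=[0.0000 2.0000 1.0000 0.0000]
Step 2: x=[3.5000 8.2500 12.5000 16.2500] v=[1.0000 2.5000 2.0000 -1.5000]
Step 3: x=[4.6250 9.2500 13.2500 15.6250] v=[2.2500 2.0000 1.5000 -1.2500]
Step 4: x=[5.7500 9.9375 13.1875 15.8125] v=[2.2500 1.3750 -0.1250 0.3750]
Step 5: x=[6.0938 10.1563 12.8125 16.6875] v=[0.6875 0.4375 -0.7500 1.7500]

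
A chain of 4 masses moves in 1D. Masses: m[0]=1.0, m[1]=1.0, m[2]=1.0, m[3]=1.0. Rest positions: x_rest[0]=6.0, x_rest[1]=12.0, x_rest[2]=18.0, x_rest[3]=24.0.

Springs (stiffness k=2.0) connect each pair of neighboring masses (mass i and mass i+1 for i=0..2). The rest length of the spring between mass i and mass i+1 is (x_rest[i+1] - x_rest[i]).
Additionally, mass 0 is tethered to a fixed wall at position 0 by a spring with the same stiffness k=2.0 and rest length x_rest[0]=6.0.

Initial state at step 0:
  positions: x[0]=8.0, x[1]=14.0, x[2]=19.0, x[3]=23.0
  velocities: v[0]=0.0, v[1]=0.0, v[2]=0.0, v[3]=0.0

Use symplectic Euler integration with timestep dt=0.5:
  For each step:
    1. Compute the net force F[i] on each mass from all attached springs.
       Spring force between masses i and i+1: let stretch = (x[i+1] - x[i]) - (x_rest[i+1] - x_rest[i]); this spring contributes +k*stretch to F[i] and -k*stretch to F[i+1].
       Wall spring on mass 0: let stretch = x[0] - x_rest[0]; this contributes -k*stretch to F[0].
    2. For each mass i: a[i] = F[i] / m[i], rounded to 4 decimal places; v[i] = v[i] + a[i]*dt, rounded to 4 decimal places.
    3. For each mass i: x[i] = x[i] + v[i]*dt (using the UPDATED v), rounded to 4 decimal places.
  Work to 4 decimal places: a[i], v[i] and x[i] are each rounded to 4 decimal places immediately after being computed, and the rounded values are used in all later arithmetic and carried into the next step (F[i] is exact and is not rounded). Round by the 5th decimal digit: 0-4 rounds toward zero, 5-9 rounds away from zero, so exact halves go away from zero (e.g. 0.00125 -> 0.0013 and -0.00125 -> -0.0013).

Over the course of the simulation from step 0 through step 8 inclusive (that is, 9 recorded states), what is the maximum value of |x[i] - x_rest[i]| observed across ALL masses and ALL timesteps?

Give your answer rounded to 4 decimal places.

Answer: 2.2030

Derivation:
Step 0: x=[8.0000 14.0000 19.0000 23.0000] v=[0.0000 0.0000 0.0000 0.0000]
Step 1: x=[7.0000 13.5000 18.5000 24.0000] v=[-2.0000 -1.0000 -1.0000 2.0000]
Step 2: x=[5.7500 12.2500 18.2500 25.2500] v=[-2.5000 -2.5000 -0.5000 2.5000]
Step 3: x=[4.8750 10.7500 18.5000 26.0000] v=[-1.7500 -3.0000 0.5000 1.5000]
Step 4: x=[4.5000 10.1875 18.6250 26.0000] v=[-0.7500 -1.1250 0.2500 0.0000]
Step 5: x=[4.7188 11.0000 18.2188 25.3125] v=[0.4375 1.6250 -0.8125 -1.3750]
Step 6: x=[5.7188 12.2813 17.7500 24.0782] v=[1.9999 2.5626 -0.9376 -2.4687]
Step 7: x=[7.1406 13.0157 17.7110 22.6798] v=[2.8436 1.4688 -0.0781 -2.7969]
Step 8: x=[7.9297 13.1602 17.8087 21.7970] v=[1.5781 0.2890 0.1954 -1.7657]
Max displacement = 2.2030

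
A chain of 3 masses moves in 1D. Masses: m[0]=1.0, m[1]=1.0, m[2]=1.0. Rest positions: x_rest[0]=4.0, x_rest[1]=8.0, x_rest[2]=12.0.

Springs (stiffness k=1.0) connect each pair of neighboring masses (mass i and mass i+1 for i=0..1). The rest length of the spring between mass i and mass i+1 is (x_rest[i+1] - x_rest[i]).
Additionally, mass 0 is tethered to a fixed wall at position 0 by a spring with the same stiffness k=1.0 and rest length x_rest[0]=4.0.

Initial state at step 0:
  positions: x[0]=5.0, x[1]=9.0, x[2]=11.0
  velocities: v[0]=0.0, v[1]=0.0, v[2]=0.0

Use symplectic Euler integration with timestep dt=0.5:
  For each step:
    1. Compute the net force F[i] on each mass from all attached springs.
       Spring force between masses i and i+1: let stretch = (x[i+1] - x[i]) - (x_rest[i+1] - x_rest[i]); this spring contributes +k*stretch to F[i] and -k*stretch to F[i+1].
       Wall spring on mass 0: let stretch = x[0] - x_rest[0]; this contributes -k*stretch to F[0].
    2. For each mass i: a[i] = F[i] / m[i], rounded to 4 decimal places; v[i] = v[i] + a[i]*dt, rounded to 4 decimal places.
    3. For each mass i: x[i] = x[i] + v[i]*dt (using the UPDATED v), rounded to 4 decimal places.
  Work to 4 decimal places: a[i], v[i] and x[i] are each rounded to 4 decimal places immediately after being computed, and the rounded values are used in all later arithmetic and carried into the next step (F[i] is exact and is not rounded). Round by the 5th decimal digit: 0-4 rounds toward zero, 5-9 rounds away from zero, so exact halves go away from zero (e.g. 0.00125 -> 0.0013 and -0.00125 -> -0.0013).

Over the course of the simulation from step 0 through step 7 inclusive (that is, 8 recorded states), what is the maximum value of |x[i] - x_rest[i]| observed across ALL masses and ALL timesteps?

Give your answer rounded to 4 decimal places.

Step 0: x=[5.0000 9.0000 11.0000] v=[0.0000 0.0000 0.0000]
Step 1: x=[4.7500 8.5000 11.5000] v=[-0.5000 -1.0000 1.0000]
Step 2: x=[4.2500 7.8125 12.2500] v=[-1.0000 -1.3750 1.5000]
Step 3: x=[3.5781 7.3438 12.8907] v=[-1.3438 -0.9375 1.2813]
Step 4: x=[2.9531 7.3204 13.1447] v=[-1.2500 -0.0469 0.5079]
Step 5: x=[2.6817 7.6612 12.9426] v=[-0.5429 0.6816 -0.4043]
Step 6: x=[2.9847 8.0775 12.4201] v=[0.6060 0.8326 -1.0450]
Step 7: x=[3.8148 8.3063 11.8120] v=[1.6601 0.4575 -1.2163]
Max displacement = 1.3183

Answer: 1.3183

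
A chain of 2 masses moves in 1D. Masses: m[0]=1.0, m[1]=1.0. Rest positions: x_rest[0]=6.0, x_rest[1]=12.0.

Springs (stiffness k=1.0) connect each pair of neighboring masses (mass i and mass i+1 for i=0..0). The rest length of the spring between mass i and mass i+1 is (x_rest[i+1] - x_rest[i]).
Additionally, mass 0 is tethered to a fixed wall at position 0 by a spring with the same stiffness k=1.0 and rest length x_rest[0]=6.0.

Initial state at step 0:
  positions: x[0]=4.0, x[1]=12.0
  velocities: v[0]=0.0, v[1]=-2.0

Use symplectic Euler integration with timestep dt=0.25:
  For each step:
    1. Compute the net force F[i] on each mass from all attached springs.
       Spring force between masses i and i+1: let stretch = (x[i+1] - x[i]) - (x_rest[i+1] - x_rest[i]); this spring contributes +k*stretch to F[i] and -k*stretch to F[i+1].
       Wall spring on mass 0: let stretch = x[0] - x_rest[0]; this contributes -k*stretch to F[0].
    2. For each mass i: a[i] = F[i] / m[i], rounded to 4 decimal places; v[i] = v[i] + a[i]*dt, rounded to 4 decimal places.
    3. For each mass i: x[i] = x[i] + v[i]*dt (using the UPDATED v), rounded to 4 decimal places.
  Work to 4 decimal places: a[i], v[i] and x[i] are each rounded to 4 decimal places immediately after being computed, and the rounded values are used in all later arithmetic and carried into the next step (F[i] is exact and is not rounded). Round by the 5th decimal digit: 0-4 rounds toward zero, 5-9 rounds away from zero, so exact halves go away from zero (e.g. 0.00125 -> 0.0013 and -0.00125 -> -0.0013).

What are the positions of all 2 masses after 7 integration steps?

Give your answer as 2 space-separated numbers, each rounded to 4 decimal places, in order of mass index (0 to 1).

Answer: 6.1305 8.5576

Derivation:
Step 0: x=[4.0000 12.0000] v=[0.0000 -2.0000]
Step 1: x=[4.2500 11.3750] v=[1.0000 -2.5000]
Step 2: x=[4.6797 10.6797] v=[1.7188 -2.7813]
Step 3: x=[5.1919 9.9844] v=[2.0489 -2.7813]
Step 4: x=[5.6792 9.3646] v=[1.9491 -2.4794]
Step 5: x=[6.0419 8.8894] v=[1.4507 -1.9008]
Step 6: x=[6.2049 8.6112] v=[0.6521 -1.1127]
Step 7: x=[6.1305 8.5576] v=[-0.2976 -0.2143]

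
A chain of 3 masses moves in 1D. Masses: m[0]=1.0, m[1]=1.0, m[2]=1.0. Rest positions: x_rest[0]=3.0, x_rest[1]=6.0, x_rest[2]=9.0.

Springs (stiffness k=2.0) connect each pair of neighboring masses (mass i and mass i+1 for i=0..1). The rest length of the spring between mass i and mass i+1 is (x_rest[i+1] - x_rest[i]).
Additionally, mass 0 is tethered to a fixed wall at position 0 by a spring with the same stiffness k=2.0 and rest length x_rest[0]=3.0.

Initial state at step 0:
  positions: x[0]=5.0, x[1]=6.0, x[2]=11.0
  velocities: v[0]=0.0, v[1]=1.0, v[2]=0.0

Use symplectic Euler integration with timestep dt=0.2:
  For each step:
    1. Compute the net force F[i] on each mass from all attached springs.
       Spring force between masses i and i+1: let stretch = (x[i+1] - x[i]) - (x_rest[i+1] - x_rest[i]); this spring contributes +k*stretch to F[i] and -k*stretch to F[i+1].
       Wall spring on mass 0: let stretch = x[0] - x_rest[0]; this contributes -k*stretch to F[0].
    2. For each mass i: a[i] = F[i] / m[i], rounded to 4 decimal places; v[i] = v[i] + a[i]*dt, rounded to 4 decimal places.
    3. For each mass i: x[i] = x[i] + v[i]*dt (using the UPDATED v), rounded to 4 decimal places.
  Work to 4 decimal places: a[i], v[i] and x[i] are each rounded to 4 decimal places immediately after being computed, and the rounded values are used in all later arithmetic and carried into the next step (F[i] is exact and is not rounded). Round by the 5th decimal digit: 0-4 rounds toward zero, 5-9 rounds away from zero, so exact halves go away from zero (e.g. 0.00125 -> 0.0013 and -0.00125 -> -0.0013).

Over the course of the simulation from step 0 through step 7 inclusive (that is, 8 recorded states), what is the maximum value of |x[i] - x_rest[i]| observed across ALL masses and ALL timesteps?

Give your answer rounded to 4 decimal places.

Step 0: x=[5.0000 6.0000 11.0000] v=[0.0000 1.0000 0.0000]
Step 1: x=[4.6800 6.5200 10.8400] v=[-1.6000 2.6000 -0.8000]
Step 2: x=[4.1328 7.2384 10.5744] v=[-2.7360 3.5920 -1.3280]
Step 3: x=[3.5034 7.9752 10.2819] v=[-3.1469 3.6842 -1.4624]
Step 4: x=[2.9515 8.5388 10.0449] v=[-2.7595 2.8182 -1.1851]
Step 5: x=[2.6105 8.7759 9.9274] v=[-1.7052 1.1857 -0.5875]
Step 6: x=[2.5539 8.6119 9.9578] v=[-0.2832 -0.8199 0.1519]
Step 7: x=[2.7776 8.0710 10.1205] v=[1.1184 -2.7047 0.8135]
Max displacement = 2.7759

Answer: 2.7759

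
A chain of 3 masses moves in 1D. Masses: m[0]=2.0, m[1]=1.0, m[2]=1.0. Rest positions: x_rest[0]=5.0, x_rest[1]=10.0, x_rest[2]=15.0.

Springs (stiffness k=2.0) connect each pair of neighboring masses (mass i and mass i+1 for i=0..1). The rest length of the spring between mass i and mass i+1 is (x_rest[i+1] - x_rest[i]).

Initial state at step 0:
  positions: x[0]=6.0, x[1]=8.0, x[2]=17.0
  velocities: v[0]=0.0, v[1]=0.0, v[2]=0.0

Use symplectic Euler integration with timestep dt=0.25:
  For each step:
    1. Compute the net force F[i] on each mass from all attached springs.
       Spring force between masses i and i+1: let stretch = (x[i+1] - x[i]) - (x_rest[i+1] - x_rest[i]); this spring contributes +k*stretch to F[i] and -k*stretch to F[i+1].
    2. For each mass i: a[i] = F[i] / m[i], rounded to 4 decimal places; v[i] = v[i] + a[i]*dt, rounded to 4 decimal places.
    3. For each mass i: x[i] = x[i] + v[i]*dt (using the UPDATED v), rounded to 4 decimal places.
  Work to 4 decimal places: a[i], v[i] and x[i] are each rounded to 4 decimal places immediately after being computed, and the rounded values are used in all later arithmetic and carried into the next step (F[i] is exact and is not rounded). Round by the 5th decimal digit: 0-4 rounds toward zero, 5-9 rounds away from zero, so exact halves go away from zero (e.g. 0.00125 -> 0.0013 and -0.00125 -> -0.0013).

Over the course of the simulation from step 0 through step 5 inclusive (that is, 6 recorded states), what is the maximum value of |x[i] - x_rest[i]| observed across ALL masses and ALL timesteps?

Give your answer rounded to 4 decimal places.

Answer: 3.1091

Derivation:
Step 0: x=[6.0000 8.0000 17.0000] v=[0.0000 0.0000 0.0000]
Step 1: x=[5.8125 8.8750 16.5000] v=[-0.7500 3.5000 -2.0000]
Step 2: x=[5.5039 10.3203 15.6719] v=[-1.2344 5.7813 -3.3125]
Step 3: x=[5.1838 11.8325 14.7998] v=[-1.2803 6.0489 -3.4883]
Step 4: x=[4.9668 12.8846 14.1818] v=[-0.8681 4.2082 -2.4720]
Step 5: x=[4.9321 13.1091 14.0267] v=[-0.1387 0.8979 -0.6206]
Max displacement = 3.1091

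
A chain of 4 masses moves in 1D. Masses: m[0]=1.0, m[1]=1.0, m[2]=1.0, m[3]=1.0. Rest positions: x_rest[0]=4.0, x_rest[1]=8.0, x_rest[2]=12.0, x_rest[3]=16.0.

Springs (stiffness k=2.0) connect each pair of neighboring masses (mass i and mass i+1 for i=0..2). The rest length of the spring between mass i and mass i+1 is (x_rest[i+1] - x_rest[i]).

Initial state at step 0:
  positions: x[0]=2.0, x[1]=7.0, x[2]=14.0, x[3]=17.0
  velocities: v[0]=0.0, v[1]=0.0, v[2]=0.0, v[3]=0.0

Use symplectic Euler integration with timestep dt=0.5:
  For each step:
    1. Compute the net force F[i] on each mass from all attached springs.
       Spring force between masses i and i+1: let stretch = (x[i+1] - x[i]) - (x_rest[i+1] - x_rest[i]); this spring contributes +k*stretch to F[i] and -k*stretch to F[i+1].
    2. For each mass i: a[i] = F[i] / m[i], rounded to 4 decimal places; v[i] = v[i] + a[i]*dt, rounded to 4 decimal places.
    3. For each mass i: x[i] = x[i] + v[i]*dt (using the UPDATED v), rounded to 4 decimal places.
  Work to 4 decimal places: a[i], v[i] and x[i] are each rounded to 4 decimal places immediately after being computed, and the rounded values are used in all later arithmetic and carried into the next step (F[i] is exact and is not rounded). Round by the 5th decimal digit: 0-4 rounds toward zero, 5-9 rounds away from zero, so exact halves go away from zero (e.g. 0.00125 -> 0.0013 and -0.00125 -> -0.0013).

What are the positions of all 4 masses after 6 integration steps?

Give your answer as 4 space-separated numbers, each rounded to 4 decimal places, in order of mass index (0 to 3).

Step 0: x=[2.0000 7.0000 14.0000 17.0000] v=[0.0000 0.0000 0.0000 0.0000]
Step 1: x=[2.5000 8.0000 12.0000 17.5000] v=[1.0000 2.0000 -4.0000 1.0000]
Step 2: x=[3.7500 8.2500 10.7500 17.2500] v=[2.5000 0.5000 -2.5000 -0.5000]
Step 3: x=[5.2500 7.5000 11.5000 15.7500] v=[3.0000 -1.5000 1.5000 -3.0000]
Step 4: x=[5.8750 7.6250 12.3750 14.1250] v=[1.2500 0.2500 1.7500 -3.2500]
Step 5: x=[5.3750 9.2500 11.7500 13.6250] v=[-1.0000 3.2500 -1.2500 -1.0000]
Step 6: x=[4.8125 10.1875 10.8125 14.1875] v=[-1.1250 1.8750 -1.8750 1.1250]

Answer: 4.8125 10.1875 10.8125 14.1875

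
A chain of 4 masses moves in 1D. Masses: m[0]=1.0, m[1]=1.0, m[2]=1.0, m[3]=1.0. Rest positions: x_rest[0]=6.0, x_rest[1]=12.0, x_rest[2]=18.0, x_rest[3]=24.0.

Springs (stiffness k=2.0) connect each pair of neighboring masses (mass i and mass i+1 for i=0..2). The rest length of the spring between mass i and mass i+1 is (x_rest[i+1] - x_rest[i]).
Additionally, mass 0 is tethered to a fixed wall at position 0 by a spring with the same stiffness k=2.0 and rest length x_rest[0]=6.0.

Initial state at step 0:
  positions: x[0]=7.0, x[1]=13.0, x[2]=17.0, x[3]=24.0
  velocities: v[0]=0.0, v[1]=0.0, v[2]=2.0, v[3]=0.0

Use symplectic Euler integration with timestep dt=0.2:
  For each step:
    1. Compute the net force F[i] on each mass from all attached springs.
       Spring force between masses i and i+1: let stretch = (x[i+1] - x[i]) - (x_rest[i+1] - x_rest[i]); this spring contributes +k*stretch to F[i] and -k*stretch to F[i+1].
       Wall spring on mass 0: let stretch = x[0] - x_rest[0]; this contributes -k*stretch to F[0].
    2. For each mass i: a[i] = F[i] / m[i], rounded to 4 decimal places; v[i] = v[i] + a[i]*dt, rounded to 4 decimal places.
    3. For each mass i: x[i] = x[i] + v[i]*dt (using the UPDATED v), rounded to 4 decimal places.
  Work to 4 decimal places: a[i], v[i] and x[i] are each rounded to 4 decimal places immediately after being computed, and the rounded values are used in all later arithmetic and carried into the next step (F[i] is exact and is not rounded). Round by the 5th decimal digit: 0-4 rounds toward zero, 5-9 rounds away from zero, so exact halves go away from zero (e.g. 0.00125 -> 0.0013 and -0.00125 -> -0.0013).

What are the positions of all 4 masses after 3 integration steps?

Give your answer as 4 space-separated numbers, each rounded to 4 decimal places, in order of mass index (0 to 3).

Step 0: x=[7.0000 13.0000 17.0000 24.0000] v=[0.0000 0.0000 2.0000 0.0000]
Step 1: x=[6.9200 12.8400 17.6400 23.9200] v=[-0.4000 -0.8000 3.2000 -0.4000]
Step 2: x=[6.7600 12.5904 18.3984 23.8176] v=[-0.8000 -1.2480 3.7920 -0.5120]
Step 3: x=[6.5256 12.3390 19.1257 23.7617] v=[-1.1718 -1.2570 3.6365 -0.2797]

Answer: 6.5256 12.3390 19.1257 23.7617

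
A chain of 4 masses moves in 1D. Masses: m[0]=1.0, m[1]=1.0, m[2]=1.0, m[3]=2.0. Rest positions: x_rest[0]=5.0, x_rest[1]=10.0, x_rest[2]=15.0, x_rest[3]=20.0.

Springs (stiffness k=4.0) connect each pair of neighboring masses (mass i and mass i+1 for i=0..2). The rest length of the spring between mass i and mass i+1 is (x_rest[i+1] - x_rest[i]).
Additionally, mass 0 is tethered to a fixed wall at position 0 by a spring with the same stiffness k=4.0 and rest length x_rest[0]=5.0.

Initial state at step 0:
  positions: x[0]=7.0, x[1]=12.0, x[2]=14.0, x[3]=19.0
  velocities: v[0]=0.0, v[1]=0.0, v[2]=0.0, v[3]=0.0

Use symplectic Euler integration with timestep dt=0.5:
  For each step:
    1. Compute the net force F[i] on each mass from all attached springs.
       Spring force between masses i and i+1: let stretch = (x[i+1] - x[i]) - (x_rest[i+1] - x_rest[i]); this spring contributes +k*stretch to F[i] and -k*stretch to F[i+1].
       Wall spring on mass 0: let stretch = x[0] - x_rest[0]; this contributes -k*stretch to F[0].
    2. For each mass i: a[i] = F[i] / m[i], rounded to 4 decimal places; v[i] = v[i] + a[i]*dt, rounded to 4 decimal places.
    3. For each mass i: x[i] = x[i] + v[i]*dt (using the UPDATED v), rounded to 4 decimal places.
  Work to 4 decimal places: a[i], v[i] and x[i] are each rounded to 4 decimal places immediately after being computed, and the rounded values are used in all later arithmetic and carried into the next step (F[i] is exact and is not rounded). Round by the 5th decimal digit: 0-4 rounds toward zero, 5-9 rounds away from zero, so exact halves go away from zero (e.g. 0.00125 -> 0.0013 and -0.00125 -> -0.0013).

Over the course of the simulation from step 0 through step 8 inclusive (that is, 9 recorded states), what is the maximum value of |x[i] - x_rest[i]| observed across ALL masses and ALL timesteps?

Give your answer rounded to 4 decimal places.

Step 0: x=[7.0000 12.0000 14.0000 19.0000] v=[0.0000 0.0000 0.0000 0.0000]
Step 1: x=[5.0000 9.0000 17.0000 19.0000] v=[-4.0000 -6.0000 6.0000 0.0000]
Step 2: x=[2.0000 10.0000 14.0000 20.5000] v=[-6.0000 2.0000 -6.0000 3.0000]
Step 3: x=[5.0000 7.0000 13.5000 21.2500] v=[6.0000 -6.0000 -1.0000 1.5000]
Step 4: x=[5.0000 8.5000 14.2500 20.6250] v=[0.0000 3.0000 1.5000 -1.2500]
Step 5: x=[3.5000 12.2500 15.6250 19.3125] v=[-3.0000 7.5000 2.7500 -2.6250]
Step 6: x=[7.2500 10.6250 17.3125 18.6563] v=[7.5000 -3.2500 3.3750 -1.3125]
Step 7: x=[7.1250 12.3125 13.6563 19.8282] v=[-0.2500 3.3750 -7.3124 2.3437]
Step 8: x=[5.0625 10.1563 14.8282 20.4141] v=[-4.1250 -4.3124 2.3438 1.1718]
Max displacement = 3.0000

Answer: 3.0000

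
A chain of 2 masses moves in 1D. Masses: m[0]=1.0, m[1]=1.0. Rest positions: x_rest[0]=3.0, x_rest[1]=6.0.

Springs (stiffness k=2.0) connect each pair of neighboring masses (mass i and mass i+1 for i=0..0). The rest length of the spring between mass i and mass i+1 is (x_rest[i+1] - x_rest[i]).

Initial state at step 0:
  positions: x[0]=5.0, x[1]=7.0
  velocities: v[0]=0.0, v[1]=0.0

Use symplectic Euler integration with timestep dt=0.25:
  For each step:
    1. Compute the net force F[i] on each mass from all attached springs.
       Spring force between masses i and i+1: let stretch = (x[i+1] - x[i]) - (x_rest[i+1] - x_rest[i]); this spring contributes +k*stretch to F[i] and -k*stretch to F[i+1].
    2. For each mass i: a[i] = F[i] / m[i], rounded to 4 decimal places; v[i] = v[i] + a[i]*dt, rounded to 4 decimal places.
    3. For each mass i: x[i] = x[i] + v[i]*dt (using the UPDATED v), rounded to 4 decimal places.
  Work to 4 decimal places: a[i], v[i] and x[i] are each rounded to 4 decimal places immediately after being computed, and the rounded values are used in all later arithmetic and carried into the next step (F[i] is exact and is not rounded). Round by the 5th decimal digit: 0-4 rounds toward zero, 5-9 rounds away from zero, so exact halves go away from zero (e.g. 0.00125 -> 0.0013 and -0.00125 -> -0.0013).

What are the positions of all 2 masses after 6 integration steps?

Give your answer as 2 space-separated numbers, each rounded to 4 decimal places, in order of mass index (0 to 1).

Answer: 3.9890 8.0113

Derivation:
Step 0: x=[5.0000 7.0000] v=[0.0000 0.0000]
Step 1: x=[4.8750 7.1250] v=[-0.5000 0.5000]
Step 2: x=[4.6563 7.3438] v=[-0.8750 0.8750]
Step 3: x=[4.3985 7.6016] v=[-1.0313 1.0313]
Step 4: x=[4.1661 7.8341] v=[-0.9298 0.9298]
Step 5: x=[4.0172 7.9831] v=[-0.5958 0.5958]
Step 6: x=[3.9890 8.0113] v=[-0.1129 0.1129]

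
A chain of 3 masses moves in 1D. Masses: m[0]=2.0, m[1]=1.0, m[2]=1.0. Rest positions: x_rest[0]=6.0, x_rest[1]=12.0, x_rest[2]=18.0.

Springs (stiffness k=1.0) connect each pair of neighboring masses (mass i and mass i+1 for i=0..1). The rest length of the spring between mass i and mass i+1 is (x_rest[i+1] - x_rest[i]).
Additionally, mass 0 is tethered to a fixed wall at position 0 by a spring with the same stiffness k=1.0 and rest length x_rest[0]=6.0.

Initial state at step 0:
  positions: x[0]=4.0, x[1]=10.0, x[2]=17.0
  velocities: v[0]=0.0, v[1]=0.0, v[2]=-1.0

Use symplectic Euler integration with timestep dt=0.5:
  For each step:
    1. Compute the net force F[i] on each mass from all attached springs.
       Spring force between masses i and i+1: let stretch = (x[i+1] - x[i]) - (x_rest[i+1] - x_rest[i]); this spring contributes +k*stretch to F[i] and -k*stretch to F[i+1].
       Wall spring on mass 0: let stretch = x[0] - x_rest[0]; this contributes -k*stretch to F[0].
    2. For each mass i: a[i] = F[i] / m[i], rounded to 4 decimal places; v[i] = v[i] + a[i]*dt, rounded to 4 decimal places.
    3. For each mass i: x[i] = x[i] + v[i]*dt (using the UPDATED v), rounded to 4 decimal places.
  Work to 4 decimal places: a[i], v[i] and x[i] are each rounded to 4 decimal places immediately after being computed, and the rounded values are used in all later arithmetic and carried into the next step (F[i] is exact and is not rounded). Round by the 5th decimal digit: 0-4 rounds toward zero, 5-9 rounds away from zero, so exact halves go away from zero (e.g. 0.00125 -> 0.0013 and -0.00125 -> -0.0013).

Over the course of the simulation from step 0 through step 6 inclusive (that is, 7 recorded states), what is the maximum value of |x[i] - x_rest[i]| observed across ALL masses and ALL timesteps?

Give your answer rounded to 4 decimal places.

Answer: 3.1113

Derivation:
Step 0: x=[4.0000 10.0000 17.0000] v=[0.0000 0.0000 -1.0000]
Step 1: x=[4.2500 10.2500 16.2500] v=[0.5000 0.5000 -1.5000]
Step 2: x=[4.7188 10.5000 15.5000] v=[0.9375 0.5000 -1.5000]
Step 3: x=[5.3204 10.5547 15.0000] v=[1.2031 0.1094 -1.0000]
Step 4: x=[5.9112 10.4122 14.8887] v=[1.1816 -0.2851 -0.2227]
Step 5: x=[6.3258 10.2635 15.1583] v=[0.8291 -0.2974 0.5391]
Step 6: x=[6.4419 10.3541 15.7042] v=[0.2321 0.1812 1.0917]
Max displacement = 3.1113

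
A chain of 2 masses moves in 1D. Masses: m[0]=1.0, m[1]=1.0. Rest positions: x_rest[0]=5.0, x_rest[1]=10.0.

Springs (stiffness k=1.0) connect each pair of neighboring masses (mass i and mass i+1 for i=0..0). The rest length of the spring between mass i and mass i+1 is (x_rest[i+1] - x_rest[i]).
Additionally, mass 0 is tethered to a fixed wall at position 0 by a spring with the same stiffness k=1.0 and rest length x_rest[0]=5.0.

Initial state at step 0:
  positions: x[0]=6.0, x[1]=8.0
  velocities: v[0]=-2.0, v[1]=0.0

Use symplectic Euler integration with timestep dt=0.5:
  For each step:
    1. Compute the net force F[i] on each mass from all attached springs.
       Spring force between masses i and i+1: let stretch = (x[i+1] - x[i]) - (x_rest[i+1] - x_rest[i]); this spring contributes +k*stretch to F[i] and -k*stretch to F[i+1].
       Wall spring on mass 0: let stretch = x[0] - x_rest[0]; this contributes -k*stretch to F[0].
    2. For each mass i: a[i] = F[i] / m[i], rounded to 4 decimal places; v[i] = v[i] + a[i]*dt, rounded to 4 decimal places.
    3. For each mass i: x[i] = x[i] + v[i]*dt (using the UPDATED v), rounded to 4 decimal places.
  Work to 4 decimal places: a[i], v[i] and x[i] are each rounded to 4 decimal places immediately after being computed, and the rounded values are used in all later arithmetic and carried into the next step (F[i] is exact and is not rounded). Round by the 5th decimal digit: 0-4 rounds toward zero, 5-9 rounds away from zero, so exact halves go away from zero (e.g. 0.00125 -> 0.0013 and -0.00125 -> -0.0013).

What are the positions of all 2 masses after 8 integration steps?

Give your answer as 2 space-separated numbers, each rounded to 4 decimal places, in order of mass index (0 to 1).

Step 0: x=[6.0000 8.0000] v=[-2.0000 0.0000]
Step 1: x=[4.0000 8.7500] v=[-4.0000 1.5000]
Step 2: x=[2.1875 9.5625] v=[-3.6250 1.6250]
Step 3: x=[1.6719 9.7813] v=[-1.0313 0.4375]
Step 4: x=[2.7657 9.2227] v=[2.1875 -1.1172]
Step 5: x=[4.7823 8.2999] v=[4.0332 -1.8457]
Step 6: x=[6.4828 7.7477] v=[3.4009 -1.1045]
Step 7: x=[6.8788 8.1293] v=[0.7920 0.7631]
Step 8: x=[5.8677 9.4483] v=[-2.0222 2.6379]

Answer: 5.8677 9.4483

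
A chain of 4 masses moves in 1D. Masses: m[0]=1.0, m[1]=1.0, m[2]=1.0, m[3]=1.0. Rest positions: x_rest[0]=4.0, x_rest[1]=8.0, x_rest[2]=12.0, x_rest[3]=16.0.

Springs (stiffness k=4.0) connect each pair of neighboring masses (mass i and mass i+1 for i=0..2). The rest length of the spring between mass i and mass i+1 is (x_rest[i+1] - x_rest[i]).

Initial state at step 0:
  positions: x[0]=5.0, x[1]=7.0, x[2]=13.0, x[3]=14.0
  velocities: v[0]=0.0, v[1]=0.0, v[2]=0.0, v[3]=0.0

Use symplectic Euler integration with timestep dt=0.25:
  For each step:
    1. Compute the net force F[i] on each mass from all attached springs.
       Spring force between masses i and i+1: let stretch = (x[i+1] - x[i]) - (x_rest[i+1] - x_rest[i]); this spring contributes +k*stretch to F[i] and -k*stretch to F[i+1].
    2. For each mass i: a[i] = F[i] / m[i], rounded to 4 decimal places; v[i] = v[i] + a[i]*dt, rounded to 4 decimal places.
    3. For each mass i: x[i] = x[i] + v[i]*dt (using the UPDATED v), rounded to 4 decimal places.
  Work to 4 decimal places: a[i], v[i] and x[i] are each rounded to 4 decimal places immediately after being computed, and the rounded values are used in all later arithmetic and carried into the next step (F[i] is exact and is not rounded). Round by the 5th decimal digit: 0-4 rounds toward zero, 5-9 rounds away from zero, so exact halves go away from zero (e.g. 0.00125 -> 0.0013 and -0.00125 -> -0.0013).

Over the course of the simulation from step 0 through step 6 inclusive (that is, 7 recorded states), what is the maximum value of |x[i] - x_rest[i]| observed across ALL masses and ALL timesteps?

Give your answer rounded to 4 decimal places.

Answer: 2.1269

Derivation:
Step 0: x=[5.0000 7.0000 13.0000 14.0000] v=[0.0000 0.0000 0.0000 0.0000]
Step 1: x=[4.5000 8.0000 11.7500 14.7500] v=[-2.0000 4.0000 -5.0000 3.0000]
Step 2: x=[3.8750 9.0625 10.3125 15.7500] v=[-2.5000 4.2500 -5.7500 4.0000]
Step 3: x=[3.5469 9.1406 9.9219 16.3906] v=[-1.3125 0.3125 -1.5625 2.5625]
Step 4: x=[3.6172 8.0156 10.9531 16.4141] v=[0.2812 -4.4999 4.1249 0.0938]
Step 5: x=[3.7871 6.5254 12.6152 16.0723] v=[0.6796 -5.9608 6.6484 -1.3672]
Step 6: x=[3.6416 5.8731 13.6191 15.8662] v=[-0.5821 -2.6093 4.0157 -0.8243]
Max displacement = 2.1269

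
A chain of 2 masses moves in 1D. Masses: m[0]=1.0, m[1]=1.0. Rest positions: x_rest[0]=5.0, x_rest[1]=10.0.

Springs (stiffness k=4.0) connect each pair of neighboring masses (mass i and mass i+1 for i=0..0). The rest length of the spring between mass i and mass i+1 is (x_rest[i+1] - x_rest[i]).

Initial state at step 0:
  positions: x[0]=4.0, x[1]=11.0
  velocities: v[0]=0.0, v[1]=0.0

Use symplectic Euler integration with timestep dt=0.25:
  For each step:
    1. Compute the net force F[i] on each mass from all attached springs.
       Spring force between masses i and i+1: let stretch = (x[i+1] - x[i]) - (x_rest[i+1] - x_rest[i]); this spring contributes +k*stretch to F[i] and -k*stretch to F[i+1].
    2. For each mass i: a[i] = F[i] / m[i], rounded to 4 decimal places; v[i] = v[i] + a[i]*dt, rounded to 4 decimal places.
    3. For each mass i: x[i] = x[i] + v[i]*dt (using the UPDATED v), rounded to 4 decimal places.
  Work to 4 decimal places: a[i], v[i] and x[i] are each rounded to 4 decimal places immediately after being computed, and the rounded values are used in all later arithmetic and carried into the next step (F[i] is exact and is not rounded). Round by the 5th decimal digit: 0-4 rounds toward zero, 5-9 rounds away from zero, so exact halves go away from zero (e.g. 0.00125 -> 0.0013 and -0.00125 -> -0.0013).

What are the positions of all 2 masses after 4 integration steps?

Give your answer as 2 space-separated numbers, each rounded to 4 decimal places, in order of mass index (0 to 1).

Answer: 6.0625 8.9375

Derivation:
Step 0: x=[4.0000 11.0000] v=[0.0000 0.0000]
Step 1: x=[4.5000 10.5000] v=[2.0000 -2.0000]
Step 2: x=[5.2500 9.7500] v=[3.0000 -3.0000]
Step 3: x=[5.8750 9.1250] v=[2.5000 -2.5000]
Step 4: x=[6.0625 8.9375] v=[0.7500 -0.7500]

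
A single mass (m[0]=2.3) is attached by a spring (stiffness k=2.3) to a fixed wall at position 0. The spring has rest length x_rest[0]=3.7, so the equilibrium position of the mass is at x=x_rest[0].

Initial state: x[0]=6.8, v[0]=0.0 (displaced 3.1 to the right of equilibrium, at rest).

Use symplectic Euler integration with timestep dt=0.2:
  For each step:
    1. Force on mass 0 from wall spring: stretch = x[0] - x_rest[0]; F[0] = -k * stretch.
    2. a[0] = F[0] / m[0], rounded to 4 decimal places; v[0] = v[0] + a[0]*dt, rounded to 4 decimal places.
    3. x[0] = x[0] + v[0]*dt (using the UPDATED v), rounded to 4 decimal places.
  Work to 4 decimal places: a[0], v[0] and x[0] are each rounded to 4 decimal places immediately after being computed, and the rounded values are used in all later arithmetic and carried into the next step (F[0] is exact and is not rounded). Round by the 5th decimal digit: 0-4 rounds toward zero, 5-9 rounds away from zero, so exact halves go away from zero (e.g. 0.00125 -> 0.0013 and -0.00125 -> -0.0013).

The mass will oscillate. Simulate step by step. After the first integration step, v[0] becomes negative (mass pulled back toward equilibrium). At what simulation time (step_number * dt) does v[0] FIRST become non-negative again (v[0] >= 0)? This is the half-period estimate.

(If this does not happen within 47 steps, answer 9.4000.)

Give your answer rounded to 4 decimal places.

Step 0: x=[6.8000] v=[0.0000]
Step 1: x=[6.6760] v=[-0.6200]
Step 2: x=[6.4330] v=[-1.2152]
Step 3: x=[6.0806] v=[-1.7618]
Step 4: x=[5.6330] v=[-2.2379]
Step 5: x=[5.1081] v=[-2.6245]
Step 6: x=[4.5269] v=[-2.9061]
Step 7: x=[3.9126] v=[-3.0715]
Step 8: x=[3.2898] v=[-3.1140]
Step 9: x=[2.6834] v=[-3.0320]
Step 10: x=[2.1177] v=[-2.8287]
Step 11: x=[1.6153] v=[-2.5122]
Step 12: x=[1.1962] v=[-2.0953]
Step 13: x=[0.8773] v=[-1.5945]
Step 14: x=[0.6713] v=[-1.0300]
Step 15: x=[0.5864] v=[-0.4243]
Step 16: x=[0.6261] v=[0.1984]
First v>=0 after going negative at step 16, time=3.2000

Answer: 3.2000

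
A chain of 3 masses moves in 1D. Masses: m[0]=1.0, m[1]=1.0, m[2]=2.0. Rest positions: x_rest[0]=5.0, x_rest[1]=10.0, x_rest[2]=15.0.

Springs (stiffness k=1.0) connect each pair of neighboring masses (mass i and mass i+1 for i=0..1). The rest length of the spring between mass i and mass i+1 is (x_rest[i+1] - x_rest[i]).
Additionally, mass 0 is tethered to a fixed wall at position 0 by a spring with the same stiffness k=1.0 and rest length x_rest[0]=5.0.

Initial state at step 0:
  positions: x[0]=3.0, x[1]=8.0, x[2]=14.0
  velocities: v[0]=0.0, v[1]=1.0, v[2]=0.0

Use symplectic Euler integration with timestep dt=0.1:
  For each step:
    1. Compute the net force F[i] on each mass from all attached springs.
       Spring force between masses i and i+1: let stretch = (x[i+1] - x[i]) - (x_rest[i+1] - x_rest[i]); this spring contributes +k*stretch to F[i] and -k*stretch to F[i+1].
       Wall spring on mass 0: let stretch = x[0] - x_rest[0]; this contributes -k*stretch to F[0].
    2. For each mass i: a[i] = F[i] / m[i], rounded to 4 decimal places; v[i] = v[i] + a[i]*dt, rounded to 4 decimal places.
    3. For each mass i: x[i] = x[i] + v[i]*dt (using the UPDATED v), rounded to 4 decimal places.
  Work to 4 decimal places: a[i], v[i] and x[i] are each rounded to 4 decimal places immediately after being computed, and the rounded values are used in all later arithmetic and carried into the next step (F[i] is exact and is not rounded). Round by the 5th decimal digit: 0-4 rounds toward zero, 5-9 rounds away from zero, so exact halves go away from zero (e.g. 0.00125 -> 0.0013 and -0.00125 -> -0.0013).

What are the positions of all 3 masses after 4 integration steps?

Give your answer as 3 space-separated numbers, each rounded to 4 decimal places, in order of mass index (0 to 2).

Answer: 3.2053 8.4797 13.9561

Derivation:
Step 0: x=[3.0000 8.0000 14.0000] v=[0.0000 1.0000 0.0000]
Step 1: x=[3.0200 8.1100 13.9950] v=[0.2000 1.1000 -0.0500]
Step 2: x=[3.0607 8.2280 13.9856] v=[0.4070 1.1795 -0.0943]
Step 3: x=[3.1225 8.3519 13.9724] v=[0.6177 1.2385 -0.1322]
Step 4: x=[3.2053 8.4797 13.9561] v=[0.8284 1.2776 -0.1632]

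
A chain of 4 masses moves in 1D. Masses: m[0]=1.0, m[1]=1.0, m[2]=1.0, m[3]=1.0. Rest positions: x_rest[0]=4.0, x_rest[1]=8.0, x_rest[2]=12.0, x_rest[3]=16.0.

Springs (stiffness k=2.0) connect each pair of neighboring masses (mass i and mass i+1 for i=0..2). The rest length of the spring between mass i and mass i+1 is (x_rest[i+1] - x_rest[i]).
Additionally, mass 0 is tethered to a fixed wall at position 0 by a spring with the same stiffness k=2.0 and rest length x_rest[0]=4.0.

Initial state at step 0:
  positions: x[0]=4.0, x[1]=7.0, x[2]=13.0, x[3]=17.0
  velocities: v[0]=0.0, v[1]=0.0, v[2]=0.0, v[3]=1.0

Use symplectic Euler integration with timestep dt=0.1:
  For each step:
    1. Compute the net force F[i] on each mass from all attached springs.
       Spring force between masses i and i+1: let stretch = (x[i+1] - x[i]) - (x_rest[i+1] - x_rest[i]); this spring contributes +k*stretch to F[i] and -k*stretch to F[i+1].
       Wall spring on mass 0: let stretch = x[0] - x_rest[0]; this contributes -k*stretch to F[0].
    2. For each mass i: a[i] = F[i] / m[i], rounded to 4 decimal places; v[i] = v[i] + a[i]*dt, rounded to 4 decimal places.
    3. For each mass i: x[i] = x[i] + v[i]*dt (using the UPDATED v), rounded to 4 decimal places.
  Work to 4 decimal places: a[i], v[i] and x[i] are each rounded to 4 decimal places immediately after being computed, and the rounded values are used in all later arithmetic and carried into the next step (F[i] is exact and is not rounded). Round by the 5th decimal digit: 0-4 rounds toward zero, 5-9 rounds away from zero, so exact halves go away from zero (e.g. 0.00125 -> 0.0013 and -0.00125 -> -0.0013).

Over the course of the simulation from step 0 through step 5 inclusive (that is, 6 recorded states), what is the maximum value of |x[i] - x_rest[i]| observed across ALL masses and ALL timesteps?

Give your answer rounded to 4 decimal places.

Step 0: x=[4.0000 7.0000 13.0000 17.0000] v=[0.0000 0.0000 0.0000 1.0000]
Step 1: x=[3.9800 7.0600 12.9600 17.1000] v=[-0.2000 0.6000 -0.4000 1.0000]
Step 2: x=[3.9420 7.1764 12.8848 17.1972] v=[-0.3800 1.1640 -0.7520 0.9720]
Step 3: x=[3.8899 7.3423 12.7817 17.2882] v=[-0.5215 1.6588 -1.0312 0.9095]
Step 4: x=[3.8290 7.5479 12.6599 17.3690] v=[-0.6090 2.0562 -1.2178 0.8082]
Step 5: x=[3.7659 7.7814 12.5301 17.4356] v=[-0.6310 2.3348 -1.2984 0.6664]
Max displacement = 1.4356

Answer: 1.4356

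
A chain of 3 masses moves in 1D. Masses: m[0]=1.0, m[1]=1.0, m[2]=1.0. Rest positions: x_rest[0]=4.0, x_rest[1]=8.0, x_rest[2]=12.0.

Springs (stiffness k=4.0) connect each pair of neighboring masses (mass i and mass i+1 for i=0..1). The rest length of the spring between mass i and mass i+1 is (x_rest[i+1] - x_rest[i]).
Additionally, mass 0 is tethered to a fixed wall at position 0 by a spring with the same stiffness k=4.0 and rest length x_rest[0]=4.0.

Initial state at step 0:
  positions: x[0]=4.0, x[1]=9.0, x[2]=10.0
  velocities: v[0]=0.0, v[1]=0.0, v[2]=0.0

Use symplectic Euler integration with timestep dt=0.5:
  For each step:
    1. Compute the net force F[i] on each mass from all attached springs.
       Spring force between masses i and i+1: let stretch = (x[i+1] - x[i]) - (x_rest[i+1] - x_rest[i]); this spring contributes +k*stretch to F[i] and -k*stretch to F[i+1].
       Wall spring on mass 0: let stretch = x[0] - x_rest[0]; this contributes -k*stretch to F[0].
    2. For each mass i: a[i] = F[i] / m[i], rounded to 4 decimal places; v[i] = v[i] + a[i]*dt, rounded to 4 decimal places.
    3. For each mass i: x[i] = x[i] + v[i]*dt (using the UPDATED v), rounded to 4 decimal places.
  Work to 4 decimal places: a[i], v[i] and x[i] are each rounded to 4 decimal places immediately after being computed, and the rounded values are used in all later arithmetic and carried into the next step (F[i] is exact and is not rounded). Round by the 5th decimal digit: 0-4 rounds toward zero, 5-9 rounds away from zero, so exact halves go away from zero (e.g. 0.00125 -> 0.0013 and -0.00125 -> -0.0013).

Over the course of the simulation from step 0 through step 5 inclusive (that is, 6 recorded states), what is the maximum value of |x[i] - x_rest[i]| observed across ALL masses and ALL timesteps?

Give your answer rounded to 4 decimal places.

Step 0: x=[4.0000 9.0000 10.0000] v=[0.0000 0.0000 0.0000]
Step 1: x=[5.0000 5.0000 13.0000] v=[2.0000 -8.0000 6.0000]
Step 2: x=[1.0000 9.0000 12.0000] v=[-8.0000 8.0000 -2.0000]
Step 3: x=[4.0000 8.0000 12.0000] v=[6.0000 -2.0000 0.0000]
Step 4: x=[7.0000 7.0000 12.0000] v=[6.0000 -2.0000 0.0000]
Step 5: x=[3.0000 11.0000 11.0000] v=[-8.0000 8.0000 -2.0000]
Max displacement = 3.0000

Answer: 3.0000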